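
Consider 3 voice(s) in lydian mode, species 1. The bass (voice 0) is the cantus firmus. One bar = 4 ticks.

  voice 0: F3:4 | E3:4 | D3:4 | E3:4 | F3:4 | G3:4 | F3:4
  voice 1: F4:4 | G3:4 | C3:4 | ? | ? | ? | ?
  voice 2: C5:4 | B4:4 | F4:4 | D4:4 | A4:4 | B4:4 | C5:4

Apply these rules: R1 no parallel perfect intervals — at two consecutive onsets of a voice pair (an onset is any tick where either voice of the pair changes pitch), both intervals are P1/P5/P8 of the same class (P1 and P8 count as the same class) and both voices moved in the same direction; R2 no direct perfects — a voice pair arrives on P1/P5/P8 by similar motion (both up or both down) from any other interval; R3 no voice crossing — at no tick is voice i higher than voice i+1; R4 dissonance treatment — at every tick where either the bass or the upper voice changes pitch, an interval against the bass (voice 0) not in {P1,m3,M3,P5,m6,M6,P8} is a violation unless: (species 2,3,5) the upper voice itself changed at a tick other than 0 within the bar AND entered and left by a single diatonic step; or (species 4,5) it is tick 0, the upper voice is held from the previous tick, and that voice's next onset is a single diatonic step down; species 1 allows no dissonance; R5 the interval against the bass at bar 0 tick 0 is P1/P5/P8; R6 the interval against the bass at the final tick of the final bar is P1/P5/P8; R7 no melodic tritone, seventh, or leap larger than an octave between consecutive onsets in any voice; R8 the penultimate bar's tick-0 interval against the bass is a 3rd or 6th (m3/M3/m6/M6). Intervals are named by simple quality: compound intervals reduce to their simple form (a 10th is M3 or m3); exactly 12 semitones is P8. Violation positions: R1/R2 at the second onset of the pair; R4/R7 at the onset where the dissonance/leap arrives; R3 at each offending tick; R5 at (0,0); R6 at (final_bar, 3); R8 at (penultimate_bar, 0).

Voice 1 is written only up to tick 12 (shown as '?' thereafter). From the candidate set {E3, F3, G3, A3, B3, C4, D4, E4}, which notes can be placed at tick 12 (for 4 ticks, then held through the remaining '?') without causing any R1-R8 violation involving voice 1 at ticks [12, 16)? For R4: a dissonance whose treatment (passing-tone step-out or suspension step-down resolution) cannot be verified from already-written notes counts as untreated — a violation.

{C4, G3}

E3: violates R2
F3: violates R4
G3: legal
A3: violates R4
B3: violates R2,R7
C4: legal
D4: violates R4,R7
E4: violates R2,R3,R7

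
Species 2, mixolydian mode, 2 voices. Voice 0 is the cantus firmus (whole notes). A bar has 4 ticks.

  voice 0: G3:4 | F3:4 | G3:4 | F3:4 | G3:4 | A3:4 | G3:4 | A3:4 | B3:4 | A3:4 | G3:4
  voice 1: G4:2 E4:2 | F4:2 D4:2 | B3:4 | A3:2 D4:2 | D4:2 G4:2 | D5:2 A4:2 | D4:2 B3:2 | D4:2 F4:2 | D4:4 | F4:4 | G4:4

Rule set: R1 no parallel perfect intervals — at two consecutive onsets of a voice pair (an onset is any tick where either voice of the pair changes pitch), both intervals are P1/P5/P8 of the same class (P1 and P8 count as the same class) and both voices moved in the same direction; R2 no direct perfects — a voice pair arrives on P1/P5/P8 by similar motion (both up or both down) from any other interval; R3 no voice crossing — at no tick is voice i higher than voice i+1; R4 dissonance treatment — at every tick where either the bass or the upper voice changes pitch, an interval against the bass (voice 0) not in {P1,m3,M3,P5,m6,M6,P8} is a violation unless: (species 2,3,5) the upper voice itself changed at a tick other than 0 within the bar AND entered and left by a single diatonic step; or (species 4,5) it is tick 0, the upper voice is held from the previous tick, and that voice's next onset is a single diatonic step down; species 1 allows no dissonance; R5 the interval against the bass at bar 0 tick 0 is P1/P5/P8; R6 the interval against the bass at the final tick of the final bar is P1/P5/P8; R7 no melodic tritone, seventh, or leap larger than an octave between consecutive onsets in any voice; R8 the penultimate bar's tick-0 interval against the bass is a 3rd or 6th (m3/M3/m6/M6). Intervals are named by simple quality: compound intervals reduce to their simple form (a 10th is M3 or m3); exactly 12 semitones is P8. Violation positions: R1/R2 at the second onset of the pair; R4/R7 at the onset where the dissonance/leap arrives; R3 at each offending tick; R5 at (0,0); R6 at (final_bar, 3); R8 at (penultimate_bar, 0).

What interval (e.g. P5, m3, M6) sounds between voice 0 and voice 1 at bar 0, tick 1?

P8

voice 0=G3 voice 1=G4 -> P8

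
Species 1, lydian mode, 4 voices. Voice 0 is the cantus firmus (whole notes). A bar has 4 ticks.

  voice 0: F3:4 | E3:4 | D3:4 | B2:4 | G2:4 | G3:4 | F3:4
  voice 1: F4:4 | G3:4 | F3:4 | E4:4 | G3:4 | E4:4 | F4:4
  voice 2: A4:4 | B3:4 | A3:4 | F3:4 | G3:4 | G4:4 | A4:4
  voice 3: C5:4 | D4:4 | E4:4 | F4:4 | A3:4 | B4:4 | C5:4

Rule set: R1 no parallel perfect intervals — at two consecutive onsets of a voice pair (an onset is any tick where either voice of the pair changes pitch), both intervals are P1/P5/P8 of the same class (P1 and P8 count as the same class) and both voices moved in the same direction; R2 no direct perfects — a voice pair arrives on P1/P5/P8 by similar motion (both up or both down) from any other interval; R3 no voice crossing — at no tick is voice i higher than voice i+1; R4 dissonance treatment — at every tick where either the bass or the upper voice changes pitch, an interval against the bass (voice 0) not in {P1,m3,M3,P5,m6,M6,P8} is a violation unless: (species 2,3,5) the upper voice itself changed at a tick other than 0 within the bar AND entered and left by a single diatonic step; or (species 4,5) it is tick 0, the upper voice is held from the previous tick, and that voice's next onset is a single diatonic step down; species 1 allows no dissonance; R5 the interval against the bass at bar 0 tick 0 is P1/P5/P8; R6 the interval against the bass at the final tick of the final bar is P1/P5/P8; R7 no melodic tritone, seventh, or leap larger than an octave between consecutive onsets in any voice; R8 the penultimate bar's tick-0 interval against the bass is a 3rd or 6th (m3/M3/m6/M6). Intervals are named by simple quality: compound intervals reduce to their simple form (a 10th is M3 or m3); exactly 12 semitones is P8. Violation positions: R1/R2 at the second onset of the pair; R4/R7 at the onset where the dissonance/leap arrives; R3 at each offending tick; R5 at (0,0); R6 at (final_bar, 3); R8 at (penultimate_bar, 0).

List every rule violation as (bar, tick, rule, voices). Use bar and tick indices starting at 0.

(0, 0, R5, (0, 2))
(1, 0, R1, (1, 3))
(1, 0, R2, (0, 2))
(1, 0, R4, (0, 3))
(1, 0, R7, (1,))
(1, 0, R7, (2,))
(1, 0, R7, (3,))
(2, 0, R1, (0, 2))
(2, 0, R4, (0, 3))
(3, 0, R3, (1, 2))
(3, 0, R4, (0, 1))
(3, 0, R4, (0, 2))
(3, 0, R4, (0, 3))
(3, 0, R7, (1,))
(3, 1, R3, (1, 2))
(3, 2, R3, (1, 2))
(3, 3, R3, (1, 2))
(4, 0, R2, (0, 1))
(4, 0, R4, (0, 3))
(5, 0, R1, (0, 2))
(5, 0, R2, (1, 3))
(5, 0, R7, (3,))
(5, 0, R8, (0, 2))
(6, 0, R1, (1, 3))
(6, 3, R6, (0, 2))

bar 0: v0=F3 v1=F4 v2=A4 v3=C5 downbeat P5
bar 1: v0=E3 v1=G3 v2=B3 v3=D4 downbeat m7
bar 2: v0=D3 v1=F3 v2=A3 v3=E4 downbeat M2
bar 3: v0=B2 v1=E4 v2=F3 v3=F4 downbeat TT
bar 4: v0=G2 v1=G3 v2=G3 v3=A3 downbeat M2
bar 5: v0=G3 v1=E4 v2=G4 v3=B4 downbeat M3
bar 6: v0=F3 v1=F4 v2=A4 v3=C5 downbeat P5
  -> R5 @ bar 0 tick 0 v(0, 2): opens on M3
  -> R1 @ bar 1 tick 0 v(1, 3): F4/C5 P5 -> G3/D4 P5 similar
  -> R2 @ bar 1 tick 0 v(0, 2): F3/A4 M3 -> E3/B3 P5 similar
  -> R4 @ bar 1 tick 0 v(0, 3): E3/D4 m7 untreated
  -> R7 @ bar 1 tick 0 v(1,): F4->G3 leap 10st
  -> R7 @ bar 1 tick 0 v(2,): A4->B3 leap 10st
  -> R7 @ bar 1 tick 0 v(3,): C5->D4 leap 10st
  -> R1 @ bar 2 tick 0 v(0, 2): E3/B3 P5 -> D3/A3 P5 similar
  -> R4 @ bar 2 tick 0 v(0, 3): D3/E4 M2 untreated
  -> R3 @ bar 3 tick 0 v(1, 2): E4 above F3
  -> R4 @ bar 3 tick 0 v(0, 1): B2/E4 P4 untreated
  -> R4 @ bar 3 tick 0 v(0, 2): B2/F3 TT untreated
  -> R4 @ bar 3 tick 0 v(0, 3): B2/F4 TT untreated
  -> R7 @ bar 3 tick 0 v(1,): F3->E4 leap 11st
  -> R3 @ bar 3 tick 1 v(1, 2): E4 above F3
  -> R3 @ bar 3 tick 2 v(1, 2): E4 above F3
  -> R3 @ bar 3 tick 3 v(1, 2): E4 above F3
  -> R2 @ bar 4 tick 0 v(0, 1): B2/E4 P4 -> G2/G3 P8 similar
  -> R4 @ bar 4 tick 0 v(0, 3): G2/A3 M2 untreated
  -> R1 @ bar 5 tick 0 v(0, 2): G2/G3 P8 -> G3/G4 P8 similar
  -> R2 @ bar 5 tick 0 v(1, 3): G3/A3 M2 -> E4/B4 P5 similar
  -> R7 @ bar 5 tick 0 v(3,): A3->B4 leap 14st
  -> R8 @ bar 5 tick 0 v(0, 2): penult P8 not 3rd/6th
  -> R1 @ bar 6 tick 0 v(1, 3): E4/B4 P5 -> F4/C5 P5 similar
  -> R6 @ bar 6 tick 3 v(0, 2): closes on M3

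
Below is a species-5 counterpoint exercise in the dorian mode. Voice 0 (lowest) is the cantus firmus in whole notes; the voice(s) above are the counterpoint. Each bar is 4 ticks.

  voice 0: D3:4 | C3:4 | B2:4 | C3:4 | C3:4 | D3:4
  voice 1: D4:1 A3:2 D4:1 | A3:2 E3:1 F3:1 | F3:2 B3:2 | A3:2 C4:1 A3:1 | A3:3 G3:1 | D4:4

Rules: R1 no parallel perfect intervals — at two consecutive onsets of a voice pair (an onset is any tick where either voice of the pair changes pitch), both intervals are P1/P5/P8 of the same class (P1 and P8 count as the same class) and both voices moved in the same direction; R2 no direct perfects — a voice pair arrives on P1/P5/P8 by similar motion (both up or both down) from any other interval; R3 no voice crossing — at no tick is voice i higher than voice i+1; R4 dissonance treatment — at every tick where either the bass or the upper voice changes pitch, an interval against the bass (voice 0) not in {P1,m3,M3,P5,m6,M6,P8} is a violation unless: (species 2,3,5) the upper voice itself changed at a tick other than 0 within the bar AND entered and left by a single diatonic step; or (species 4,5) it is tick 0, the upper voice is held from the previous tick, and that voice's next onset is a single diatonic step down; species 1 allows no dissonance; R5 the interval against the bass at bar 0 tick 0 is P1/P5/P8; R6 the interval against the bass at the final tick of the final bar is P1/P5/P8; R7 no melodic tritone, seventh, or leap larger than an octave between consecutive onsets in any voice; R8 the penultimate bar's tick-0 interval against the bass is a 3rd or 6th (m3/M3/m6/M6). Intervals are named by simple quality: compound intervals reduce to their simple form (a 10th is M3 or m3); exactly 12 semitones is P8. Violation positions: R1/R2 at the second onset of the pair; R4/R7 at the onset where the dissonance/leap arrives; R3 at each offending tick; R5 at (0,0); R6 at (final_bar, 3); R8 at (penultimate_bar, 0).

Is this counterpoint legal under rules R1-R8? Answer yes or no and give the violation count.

No (4 violations)

bar 0: v0=D3 v1=D4 (P8)
bar 1: v0=C3 v1=A3 (M6)
bar 2: v0=B2 v1=F3 (TT)
bar 3: v0=C3 v1=A3 (M6)
bar 4: v0=C3 v1=A3 (M6)
bar 5: v0=D3 v1=D4 (P8)
  R4 @ bar1.3: C3/F3 P4 untreated
  R4 @ bar2.0: B2/F3 TT untreated
  R7 @ bar2.2: F3->B3 leap 6st
  R2 @ bar5.0: C3/G3 P5 -> D3/D4 P8 similar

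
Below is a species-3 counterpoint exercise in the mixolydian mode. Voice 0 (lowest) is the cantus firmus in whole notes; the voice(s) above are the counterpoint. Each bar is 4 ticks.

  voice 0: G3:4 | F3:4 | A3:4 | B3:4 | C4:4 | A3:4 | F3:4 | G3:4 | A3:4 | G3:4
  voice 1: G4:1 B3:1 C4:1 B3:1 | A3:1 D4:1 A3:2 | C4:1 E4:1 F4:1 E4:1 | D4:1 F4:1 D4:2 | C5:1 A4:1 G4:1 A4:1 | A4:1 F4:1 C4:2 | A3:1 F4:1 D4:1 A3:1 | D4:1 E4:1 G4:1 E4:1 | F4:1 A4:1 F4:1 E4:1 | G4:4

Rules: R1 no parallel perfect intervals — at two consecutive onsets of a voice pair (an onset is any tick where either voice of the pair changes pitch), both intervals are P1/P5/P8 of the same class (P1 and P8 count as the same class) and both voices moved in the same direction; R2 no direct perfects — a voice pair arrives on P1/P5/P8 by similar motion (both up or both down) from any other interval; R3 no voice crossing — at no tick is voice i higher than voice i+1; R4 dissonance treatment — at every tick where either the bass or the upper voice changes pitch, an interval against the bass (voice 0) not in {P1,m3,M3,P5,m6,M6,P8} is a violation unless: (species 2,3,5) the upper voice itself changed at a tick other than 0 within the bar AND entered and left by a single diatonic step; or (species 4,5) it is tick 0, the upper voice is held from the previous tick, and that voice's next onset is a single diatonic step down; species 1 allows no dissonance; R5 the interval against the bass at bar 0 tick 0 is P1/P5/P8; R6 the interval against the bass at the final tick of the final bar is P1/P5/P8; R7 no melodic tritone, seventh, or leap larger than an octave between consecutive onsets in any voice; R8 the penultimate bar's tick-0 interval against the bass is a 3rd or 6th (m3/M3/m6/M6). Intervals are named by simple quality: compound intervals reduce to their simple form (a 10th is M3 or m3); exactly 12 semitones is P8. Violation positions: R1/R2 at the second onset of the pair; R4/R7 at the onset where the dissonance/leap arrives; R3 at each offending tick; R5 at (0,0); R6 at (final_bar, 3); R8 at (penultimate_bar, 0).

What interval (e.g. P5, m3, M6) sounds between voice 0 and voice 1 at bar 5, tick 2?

m3

voice 0=A3 voice 1=C4 -> m3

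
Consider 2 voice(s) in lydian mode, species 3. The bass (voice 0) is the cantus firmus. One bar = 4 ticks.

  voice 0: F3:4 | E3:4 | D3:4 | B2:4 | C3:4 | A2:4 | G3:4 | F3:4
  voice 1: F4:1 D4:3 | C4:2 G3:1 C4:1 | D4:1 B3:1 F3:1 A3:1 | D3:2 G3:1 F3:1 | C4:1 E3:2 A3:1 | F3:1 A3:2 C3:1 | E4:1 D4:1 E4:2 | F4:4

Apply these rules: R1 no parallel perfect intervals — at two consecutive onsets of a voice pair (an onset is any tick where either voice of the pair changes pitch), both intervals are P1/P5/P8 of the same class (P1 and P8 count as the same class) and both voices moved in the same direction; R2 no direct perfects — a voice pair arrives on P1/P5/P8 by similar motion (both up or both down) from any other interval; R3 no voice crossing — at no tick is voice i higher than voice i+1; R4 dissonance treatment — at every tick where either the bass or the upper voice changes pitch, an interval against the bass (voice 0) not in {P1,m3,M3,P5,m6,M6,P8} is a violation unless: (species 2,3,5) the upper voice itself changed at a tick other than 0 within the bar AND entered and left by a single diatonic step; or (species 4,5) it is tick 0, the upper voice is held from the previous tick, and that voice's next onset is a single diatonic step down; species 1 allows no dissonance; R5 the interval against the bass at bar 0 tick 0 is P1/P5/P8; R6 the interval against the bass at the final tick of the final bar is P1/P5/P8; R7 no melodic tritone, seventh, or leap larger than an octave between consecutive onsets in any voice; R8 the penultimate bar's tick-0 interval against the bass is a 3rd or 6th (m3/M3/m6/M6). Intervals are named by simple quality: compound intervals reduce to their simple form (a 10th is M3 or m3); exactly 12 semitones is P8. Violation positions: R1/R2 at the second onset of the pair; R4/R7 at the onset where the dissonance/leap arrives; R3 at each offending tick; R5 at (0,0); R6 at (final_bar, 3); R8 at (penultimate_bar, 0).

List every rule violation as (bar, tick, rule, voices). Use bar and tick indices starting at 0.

bar 0: v0=F3 v1=F4 downbeat P8
bar 1: v0=E3 v1=C4 downbeat m6
bar 2: v0=D3 v1=D4 downbeat P8
bar 3: v0=B2 v1=D3 downbeat m3
bar 4: v0=C3 v1=C4 downbeat P8
bar 5: v0=A2 v1=F3 downbeat m6
bar 6: v0=G3 v1=E4 downbeat M6
bar 7: v0=F3 v1=F4 downbeat P8
  -> R7 @ bar 2 tick 2 v(1,): B3->F3 leap 6st
  -> R4 @ bar 3 tick 3 v(0, 1): B2/F3 TT untreated
  -> R2 @ bar 4 tick 0 v(0, 1): B2/F3 TT -> C3/C4 P8 similar
  -> R7 @ bar 6 tick 0 v(0,): A2->G3 leap 10st
  -> R7 @ bar 6 tick 0 v(1,): C3->E4 leap 16st

(2, 2, R7, (1,))
(3, 3, R4, (0, 1))
(4, 0, R2, (0, 1))
(6, 0, R7, (0,))
(6, 0, R7, (1,))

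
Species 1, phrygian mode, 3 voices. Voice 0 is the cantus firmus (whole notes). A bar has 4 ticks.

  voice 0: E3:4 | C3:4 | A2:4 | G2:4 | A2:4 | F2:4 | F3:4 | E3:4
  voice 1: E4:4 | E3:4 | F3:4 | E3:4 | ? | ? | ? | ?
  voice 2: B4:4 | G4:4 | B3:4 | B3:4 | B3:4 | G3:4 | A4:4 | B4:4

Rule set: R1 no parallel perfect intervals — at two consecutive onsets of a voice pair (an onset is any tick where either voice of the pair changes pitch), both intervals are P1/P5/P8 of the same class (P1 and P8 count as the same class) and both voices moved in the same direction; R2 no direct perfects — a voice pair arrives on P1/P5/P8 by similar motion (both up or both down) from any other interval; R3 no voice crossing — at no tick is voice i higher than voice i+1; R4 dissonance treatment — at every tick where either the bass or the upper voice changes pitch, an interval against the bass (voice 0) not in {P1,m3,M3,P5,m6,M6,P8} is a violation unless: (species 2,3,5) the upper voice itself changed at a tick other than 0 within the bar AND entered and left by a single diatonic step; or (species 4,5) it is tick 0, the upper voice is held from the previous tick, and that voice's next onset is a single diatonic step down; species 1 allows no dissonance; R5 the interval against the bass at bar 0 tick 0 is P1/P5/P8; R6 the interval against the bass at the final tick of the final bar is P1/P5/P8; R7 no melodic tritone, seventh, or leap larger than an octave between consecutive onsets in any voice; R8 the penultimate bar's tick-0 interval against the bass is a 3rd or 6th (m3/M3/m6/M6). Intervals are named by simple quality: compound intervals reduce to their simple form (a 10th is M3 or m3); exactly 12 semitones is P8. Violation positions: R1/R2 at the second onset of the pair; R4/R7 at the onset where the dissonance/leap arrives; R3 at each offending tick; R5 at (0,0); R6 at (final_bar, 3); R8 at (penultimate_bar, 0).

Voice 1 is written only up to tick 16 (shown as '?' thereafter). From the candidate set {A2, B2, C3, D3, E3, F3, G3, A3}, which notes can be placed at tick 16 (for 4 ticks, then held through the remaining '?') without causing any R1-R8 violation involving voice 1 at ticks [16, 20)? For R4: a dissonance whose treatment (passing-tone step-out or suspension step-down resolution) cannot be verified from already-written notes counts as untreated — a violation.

{A2, C3, E3, F3}

A2: legal
B2: violates R4
C3: legal
D3: violates R4
E3: legal
F3: legal
G3: violates R4
A3: violates R2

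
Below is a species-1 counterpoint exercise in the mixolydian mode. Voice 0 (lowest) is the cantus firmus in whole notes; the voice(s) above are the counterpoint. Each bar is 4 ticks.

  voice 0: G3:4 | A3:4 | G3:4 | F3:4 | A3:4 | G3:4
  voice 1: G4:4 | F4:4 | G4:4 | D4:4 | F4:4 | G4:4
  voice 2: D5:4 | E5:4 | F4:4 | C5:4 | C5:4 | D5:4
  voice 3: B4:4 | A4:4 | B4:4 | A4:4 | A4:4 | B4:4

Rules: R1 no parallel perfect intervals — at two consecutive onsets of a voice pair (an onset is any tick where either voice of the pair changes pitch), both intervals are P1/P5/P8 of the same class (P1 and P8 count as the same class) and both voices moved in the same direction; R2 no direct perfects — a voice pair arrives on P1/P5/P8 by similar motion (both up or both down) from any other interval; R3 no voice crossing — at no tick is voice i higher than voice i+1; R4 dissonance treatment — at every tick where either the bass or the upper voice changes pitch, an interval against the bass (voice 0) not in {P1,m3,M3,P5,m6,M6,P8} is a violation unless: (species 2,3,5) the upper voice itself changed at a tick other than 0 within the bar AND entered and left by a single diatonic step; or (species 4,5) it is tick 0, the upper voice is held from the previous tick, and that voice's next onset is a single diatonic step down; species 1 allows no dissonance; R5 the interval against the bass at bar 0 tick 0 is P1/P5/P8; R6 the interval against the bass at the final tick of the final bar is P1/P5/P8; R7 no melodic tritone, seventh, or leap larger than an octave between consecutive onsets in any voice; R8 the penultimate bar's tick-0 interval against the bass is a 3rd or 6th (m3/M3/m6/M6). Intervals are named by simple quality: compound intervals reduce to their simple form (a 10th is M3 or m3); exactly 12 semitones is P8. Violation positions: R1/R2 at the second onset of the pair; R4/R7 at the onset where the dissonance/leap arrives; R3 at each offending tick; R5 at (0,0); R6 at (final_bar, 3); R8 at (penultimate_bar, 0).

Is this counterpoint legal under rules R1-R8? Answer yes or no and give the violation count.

No (32 violations)

bar 0: v0=G3 v1=G4 v2=D5 v3=B4 (M3)
bar 1: v0=A3 v1=F4 v2=E5 v3=A4 (P8)
bar 2: v0=G3 v1=G4 v2=F4 v3=B4 (M3)
bar 3: v0=F3 v1=D4 v2=C5 v3=A4 (M3)
bar 4: v0=A3 v1=F4 v2=C5 v3=A4 (P8)
bar 5: v0=G3 v1=G4 v2=D5 v3=B4 (M3)
  R3 @ bar0.0: D5 above B4
  R5 @ bar0.0: opens on M3
  R3 @ bar0.1: D5 above B4
  R3 @ bar0.2: D5 above B4
  R3 @ bar0.3: D5 above B4
  R1 @ bar1.0: G3/D5 P5 -> A3/E5 P5 similar
  R3 @ bar1.0: E5 above A4
  R3 @ bar1.1: E5 above A4
  R3 @ bar1.2: E5 above A4
  R3 @ bar1.3: E5 above A4
  R3 @ bar2.0: G4 above F4
  R4 @ bar2.0: G3/F4 m7 untreated
  R7 @ bar2.0: E5->F4 leap 11st
  R3 @ bar2.1: G4 above F4
  R3 @ bar2.2: G4 above F4
  R3 @ bar2.3: G4 above F4
  R2 @ bar3.0: G4/B4 M3 -> D4/A4 P5 similar
  R3 @ bar3.0: C5 above A4
  R3 @ bar3.1: C5 above A4
  R3 @ bar3.2: C5 above A4
  R3 @ bar3.3: C5 above A4
  R3 @ bar4.0: C5 above A4
  R8 @ bar4.0: penult P8 not 3rd/6th
  R3 @ bar4.1: C5 above A4
  R3 @ bar4.2: C5 above A4
  R3 @ bar4.3: C5 above A4
  R1 @ bar5.0: F4/C5 P5 -> G4/D5 P5 similar
  R3 @ bar5.0: D5 above B4
  R3 @ bar5.1: D5 above B4
  R3 @ bar5.2: D5 above B4
  R3 @ bar5.3: D5 above B4
  R6 @ bar5.3: closes on M3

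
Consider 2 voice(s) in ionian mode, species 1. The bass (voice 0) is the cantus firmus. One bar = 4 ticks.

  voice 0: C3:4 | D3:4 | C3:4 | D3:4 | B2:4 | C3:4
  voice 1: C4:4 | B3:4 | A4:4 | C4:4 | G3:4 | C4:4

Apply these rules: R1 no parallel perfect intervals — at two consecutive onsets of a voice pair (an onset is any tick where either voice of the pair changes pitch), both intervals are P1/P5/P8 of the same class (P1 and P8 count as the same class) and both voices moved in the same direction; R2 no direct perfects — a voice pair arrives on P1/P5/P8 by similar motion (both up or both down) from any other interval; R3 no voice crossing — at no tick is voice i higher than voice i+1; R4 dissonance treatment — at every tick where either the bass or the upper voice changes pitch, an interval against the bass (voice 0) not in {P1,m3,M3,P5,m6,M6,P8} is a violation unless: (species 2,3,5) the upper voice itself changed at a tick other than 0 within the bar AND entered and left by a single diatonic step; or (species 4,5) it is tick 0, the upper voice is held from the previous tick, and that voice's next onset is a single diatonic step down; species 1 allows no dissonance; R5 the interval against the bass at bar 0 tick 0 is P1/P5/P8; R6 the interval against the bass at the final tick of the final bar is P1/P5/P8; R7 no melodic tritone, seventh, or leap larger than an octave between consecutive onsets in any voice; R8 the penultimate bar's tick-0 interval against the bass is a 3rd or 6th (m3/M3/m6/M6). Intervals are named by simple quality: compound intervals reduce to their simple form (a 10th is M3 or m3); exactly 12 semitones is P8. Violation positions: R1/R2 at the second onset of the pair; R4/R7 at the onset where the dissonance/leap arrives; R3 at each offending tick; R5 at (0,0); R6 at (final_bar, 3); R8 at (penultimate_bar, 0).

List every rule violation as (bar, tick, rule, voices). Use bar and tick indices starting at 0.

bar 0: v0=C3 v1=C4 downbeat P8
bar 1: v0=D3 v1=B3 downbeat M6
bar 2: v0=C3 v1=A4 downbeat M6
bar 3: v0=D3 v1=C4 downbeat m7
bar 4: v0=B2 v1=G3 downbeat m6
bar 5: v0=C3 v1=C4 downbeat P8
  -> R7 @ bar 2 tick 0 v(1,): B3->A4 leap 10st
  -> R4 @ bar 3 tick 0 v(0, 1): D3/C4 m7 untreated
  -> R2 @ bar 5 tick 0 v(0, 1): B2/G3 m6 -> C3/C4 P8 similar

(2, 0, R7, (1,))
(3, 0, R4, (0, 1))
(5, 0, R2, (0, 1))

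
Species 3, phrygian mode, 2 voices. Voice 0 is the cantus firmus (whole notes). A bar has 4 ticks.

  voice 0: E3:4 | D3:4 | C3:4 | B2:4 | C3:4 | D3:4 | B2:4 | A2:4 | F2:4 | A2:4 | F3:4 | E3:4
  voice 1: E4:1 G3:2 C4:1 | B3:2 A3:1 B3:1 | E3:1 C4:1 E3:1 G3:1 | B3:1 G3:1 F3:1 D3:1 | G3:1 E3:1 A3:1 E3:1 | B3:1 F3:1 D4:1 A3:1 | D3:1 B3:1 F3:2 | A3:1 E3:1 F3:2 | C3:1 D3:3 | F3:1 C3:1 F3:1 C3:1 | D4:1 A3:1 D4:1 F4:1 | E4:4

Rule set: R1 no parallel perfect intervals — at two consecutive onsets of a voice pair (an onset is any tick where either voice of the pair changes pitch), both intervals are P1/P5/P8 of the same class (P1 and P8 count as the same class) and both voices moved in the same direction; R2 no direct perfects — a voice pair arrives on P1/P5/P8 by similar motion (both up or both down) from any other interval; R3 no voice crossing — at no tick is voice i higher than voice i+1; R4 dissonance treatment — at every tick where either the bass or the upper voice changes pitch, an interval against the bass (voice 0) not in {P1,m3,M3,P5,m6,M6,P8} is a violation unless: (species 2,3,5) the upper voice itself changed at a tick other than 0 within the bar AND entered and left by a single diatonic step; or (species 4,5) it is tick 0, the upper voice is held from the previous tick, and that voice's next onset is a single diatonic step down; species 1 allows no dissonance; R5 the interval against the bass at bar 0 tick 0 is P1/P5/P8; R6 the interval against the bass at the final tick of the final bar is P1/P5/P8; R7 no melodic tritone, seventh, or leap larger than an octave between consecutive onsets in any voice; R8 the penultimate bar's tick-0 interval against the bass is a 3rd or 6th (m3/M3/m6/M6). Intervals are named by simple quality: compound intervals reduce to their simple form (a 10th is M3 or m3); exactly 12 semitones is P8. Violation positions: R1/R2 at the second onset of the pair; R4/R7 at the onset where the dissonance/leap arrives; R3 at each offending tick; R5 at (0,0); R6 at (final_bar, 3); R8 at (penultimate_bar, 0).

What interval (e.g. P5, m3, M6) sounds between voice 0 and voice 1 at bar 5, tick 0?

M6

voice 0=D3 voice 1=B3 -> M6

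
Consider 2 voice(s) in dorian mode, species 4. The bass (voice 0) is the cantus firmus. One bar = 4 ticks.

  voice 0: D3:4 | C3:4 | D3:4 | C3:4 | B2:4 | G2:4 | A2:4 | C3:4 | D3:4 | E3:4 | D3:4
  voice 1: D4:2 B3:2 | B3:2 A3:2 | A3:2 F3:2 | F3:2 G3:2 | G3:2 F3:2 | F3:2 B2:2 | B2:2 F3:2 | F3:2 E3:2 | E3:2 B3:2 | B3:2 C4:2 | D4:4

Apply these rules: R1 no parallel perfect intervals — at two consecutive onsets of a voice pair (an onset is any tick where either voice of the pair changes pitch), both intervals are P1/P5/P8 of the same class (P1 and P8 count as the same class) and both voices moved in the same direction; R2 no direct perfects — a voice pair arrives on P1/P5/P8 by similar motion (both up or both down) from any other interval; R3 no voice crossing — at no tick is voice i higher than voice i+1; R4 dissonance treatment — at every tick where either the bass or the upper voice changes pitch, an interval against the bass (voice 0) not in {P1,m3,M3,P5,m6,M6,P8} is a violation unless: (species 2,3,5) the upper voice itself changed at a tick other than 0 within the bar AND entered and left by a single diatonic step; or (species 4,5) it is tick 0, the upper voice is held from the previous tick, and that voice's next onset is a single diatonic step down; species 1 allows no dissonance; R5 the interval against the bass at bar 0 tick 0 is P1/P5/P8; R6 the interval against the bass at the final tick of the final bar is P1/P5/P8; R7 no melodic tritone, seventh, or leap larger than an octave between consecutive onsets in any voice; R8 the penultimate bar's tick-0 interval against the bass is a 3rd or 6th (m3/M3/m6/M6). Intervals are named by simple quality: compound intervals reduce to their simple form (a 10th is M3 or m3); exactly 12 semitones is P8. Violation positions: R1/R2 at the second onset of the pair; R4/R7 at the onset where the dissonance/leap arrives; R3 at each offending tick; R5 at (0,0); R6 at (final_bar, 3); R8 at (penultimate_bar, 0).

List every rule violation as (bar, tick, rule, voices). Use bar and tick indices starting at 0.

(3, 0, R4, (0, 1))
(4, 2, R4, (0, 1))
(5, 0, R4, (0, 1))
(5, 2, R7, (1,))
(6, 0, R4, (0, 1))
(6, 2, R7, (1,))
(8, 0, R4, (0, 1))
(9, 0, R8, (0, 1))

bar 0: v0=D3 v1=D4 downbeat P8
bar 1: v0=C3 v1=B3 downbeat M7
bar 2: v0=D3 v1=A3 downbeat P5
bar 3: v0=C3 v1=F3 downbeat P4
bar 4: v0=B2 v1=G3 downbeat m6
bar 5: v0=G2 v1=F3 downbeat m7
bar 6: v0=A2 v1=B2 downbeat M2
bar 7: v0=C3 v1=F3 downbeat P4
bar 8: v0=D3 v1=E3 downbeat M2
bar 9: v0=E3 v1=B3 downbeat P5
bar 10: v0=D3 v1=D4 downbeat P8
  -> R4 @ bar 3 tick 0 v(0, 1): C3/F3 P4 untreated
  -> R4 @ bar 4 tick 2 v(0, 1): B2/F3 TT untreated
  -> R4 @ bar 5 tick 0 v(0, 1): G2/F3 m7 untreated
  -> R7 @ bar 5 tick 2 v(1,): F3->B2 leap 6st
  -> R4 @ bar 6 tick 0 v(0, 1): A2/B2 M2 untreated
  -> R7 @ bar 6 tick 2 v(1,): B2->F3 leap 6st
  -> R4 @ bar 8 tick 0 v(0, 1): D3/E3 M2 untreated
  -> R8 @ bar 9 tick 0 v(0, 1): penult P5 not 3rd/6th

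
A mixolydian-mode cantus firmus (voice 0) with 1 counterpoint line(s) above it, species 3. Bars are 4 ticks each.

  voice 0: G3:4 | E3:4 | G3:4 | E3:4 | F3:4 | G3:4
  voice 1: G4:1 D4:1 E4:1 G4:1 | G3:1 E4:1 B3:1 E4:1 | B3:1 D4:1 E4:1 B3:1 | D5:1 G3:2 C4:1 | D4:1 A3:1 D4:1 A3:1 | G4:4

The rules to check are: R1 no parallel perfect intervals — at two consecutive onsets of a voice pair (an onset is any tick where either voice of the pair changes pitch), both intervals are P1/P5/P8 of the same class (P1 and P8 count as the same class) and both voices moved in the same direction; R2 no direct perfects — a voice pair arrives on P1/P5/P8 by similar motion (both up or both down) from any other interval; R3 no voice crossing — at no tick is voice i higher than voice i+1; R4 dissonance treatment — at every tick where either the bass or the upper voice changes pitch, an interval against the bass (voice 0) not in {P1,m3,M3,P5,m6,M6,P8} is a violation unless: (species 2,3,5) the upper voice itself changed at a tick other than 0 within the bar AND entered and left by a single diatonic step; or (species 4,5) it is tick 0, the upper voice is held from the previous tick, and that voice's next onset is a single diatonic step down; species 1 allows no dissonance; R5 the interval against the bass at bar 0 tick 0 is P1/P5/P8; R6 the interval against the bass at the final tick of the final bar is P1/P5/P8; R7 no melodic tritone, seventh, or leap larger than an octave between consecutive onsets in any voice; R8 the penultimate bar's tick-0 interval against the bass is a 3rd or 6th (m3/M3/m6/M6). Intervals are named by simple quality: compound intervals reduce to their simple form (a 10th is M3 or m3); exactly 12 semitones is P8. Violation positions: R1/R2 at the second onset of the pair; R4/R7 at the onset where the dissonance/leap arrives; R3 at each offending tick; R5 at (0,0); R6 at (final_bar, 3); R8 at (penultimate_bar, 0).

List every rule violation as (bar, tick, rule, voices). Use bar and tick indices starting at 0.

bar 0: v0=G3 v1=G4 downbeat P8
bar 1: v0=E3 v1=G3 downbeat m3
bar 2: v0=G3 v1=B3 downbeat M3
bar 3: v0=E3 v1=D5 downbeat m7
bar 4: v0=F3 v1=D4 downbeat M6
bar 5: v0=G3 v1=G4 downbeat P8
  -> R4 @ bar 3 tick 0 v(0, 1): E3/D5 m7 untreated
  -> R7 @ bar 3 tick 0 v(1,): B3->D5 leap 15st
  -> R7 @ bar 3 tick 1 v(1,): D5->G3 leap 19st
  -> R2 @ bar 5 tick 0 v(0, 1): F3/A3 M3 -> G3/G4 P8 similar
  -> R7 @ bar 5 tick 0 v(1,): A3->G4 leap 10st

(3, 0, R4, (0, 1))
(3, 0, R7, (1,))
(3, 1, R7, (1,))
(5, 0, R2, (0, 1))
(5, 0, R7, (1,))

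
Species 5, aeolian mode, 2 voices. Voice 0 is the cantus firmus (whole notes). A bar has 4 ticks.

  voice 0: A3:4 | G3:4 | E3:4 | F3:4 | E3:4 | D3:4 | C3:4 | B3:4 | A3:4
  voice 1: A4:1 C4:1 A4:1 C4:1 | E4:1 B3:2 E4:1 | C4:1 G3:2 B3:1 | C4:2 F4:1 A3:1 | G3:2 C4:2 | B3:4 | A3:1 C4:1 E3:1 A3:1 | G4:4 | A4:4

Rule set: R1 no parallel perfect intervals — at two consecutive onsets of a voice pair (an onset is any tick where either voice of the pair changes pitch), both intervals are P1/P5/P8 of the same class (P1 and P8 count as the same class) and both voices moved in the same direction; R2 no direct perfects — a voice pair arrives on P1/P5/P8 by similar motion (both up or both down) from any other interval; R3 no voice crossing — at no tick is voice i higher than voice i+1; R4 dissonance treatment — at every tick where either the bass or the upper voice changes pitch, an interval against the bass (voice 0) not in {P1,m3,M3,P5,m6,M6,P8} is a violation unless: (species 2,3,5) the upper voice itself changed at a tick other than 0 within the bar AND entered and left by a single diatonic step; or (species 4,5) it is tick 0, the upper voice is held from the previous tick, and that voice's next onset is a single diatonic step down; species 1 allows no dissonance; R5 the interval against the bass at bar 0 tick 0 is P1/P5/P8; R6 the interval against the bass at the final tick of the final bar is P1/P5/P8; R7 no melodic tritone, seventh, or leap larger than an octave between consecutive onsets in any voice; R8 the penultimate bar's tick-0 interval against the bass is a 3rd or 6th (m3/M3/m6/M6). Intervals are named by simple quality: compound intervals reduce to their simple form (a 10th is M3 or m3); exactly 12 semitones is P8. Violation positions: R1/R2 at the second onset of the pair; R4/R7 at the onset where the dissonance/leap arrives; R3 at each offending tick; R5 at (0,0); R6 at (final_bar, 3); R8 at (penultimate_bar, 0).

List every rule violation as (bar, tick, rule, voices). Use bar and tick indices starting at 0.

bar 0: v0=A3 v1=A4 downbeat P8
bar 1: v0=G3 v1=E4 downbeat M6
bar 2: v0=E3 v1=C4 downbeat m6
bar 3: v0=F3 v1=C4 downbeat P5
bar 4: v0=E3 v1=G3 downbeat m3
bar 5: v0=D3 v1=B3 downbeat M6
bar 6: v0=C3 v1=A3 downbeat M6
bar 7: v0=B3 v1=G4 downbeat m6
bar 8: v0=A3 v1=A4 downbeat P8
  -> R1 @ bar 3 tick 0 v(0, 1): E3/B3 P5 -> F3/C4 P5 similar
  -> R7 @ bar 7 tick 0 v(0,): C3->B3 leap 11st
  -> R7 @ bar 7 tick 0 v(1,): A3->G4 leap 10st

(3, 0, R1, (0, 1))
(7, 0, R7, (0,))
(7, 0, R7, (1,))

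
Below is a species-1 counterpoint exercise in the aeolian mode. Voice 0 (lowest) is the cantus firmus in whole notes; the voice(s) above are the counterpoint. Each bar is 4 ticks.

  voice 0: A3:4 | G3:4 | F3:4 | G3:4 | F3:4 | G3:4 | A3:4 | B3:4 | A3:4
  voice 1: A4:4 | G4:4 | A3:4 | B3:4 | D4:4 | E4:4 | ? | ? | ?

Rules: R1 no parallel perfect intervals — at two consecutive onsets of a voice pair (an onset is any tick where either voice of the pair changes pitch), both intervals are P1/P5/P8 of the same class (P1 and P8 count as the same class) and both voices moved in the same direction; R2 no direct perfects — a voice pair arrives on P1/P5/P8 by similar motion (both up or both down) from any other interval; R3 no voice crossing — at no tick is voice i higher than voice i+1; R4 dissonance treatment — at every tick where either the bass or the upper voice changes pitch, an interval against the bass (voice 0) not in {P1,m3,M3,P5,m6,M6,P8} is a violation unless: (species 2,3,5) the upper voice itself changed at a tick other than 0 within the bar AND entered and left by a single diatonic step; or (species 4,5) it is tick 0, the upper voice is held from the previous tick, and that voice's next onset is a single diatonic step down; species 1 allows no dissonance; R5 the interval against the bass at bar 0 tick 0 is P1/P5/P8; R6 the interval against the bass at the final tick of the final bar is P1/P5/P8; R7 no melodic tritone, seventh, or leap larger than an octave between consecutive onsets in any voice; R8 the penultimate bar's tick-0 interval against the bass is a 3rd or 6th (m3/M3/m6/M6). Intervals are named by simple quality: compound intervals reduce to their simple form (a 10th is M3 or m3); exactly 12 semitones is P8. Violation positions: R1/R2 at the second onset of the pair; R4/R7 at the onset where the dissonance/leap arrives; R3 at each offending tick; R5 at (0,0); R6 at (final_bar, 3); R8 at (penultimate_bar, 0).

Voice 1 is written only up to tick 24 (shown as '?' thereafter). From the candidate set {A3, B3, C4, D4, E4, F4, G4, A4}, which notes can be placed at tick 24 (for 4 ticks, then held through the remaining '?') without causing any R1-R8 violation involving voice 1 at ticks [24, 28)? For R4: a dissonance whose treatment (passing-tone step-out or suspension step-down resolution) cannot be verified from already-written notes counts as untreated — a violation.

A3: legal
B3: violates R4
C4: legal
D4: violates R4
E4: legal
F4: legal
G4: violates R4
A4: violates R2

{A3, C4, E4, F4}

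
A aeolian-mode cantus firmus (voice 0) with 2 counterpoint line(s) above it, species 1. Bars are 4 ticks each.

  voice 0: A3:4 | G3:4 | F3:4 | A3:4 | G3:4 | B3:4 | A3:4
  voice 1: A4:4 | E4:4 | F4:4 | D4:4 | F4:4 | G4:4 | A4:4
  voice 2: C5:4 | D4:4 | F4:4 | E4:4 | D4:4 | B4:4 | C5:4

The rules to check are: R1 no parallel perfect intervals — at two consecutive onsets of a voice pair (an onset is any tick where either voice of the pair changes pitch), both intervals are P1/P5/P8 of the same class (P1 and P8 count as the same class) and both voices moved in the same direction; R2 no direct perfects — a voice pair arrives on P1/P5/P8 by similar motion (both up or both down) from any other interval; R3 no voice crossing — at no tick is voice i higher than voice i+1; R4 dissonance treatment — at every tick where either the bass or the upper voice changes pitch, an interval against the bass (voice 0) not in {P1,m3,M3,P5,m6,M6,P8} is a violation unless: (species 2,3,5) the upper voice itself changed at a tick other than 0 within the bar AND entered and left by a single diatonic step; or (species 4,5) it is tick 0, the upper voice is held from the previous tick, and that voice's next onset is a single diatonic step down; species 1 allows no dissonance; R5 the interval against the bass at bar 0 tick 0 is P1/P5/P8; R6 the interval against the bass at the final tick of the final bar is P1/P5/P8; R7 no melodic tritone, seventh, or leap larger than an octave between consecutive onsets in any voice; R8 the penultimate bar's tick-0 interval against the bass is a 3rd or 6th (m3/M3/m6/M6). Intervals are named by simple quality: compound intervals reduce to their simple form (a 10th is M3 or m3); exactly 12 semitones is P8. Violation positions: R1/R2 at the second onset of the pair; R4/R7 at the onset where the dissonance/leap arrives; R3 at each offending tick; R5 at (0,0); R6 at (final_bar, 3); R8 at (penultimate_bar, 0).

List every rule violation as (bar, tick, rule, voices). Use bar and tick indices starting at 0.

bar 0: v0=A3 v1=A4 v2=C5 downbeat m3
bar 1: v0=G3 v1=E4 v2=D4 downbeat P5
bar 2: v0=F3 v1=F4 v2=F4 downbeat P8
bar 3: v0=A3 v1=D4 v2=E4 downbeat P5
bar 4: v0=G3 v1=F4 v2=D4 downbeat P5
bar 5: v0=B3 v1=G4 v2=B4 downbeat P8
bar 6: v0=A3 v1=A4 v2=C5 downbeat m3
  -> R5 @ bar 0 tick 0 v(0, 2): opens on m3
  -> R2 @ bar 1 tick 0 v(0, 2): A3/C5 m3 -> G3/D4 P5 similar
  -> R3 @ bar 1 tick 0 v(1, 2): E4 above D4
  -> R7 @ bar 1 tick 0 v(2,): C5->D4 leap 10st
  -> R3 @ bar 1 tick 1 v(1, 2): E4 above D4
  -> R3 @ bar 1 tick 2 v(1, 2): E4 above D4
  -> R3 @ bar 1 tick 3 v(1, 2): E4 above D4
  -> R2 @ bar 2 tick 0 v(1, 2): E4/D4 M2 -> F4/F4 P1 similar
  -> R4 @ bar 3 tick 0 v(0, 1): A3/D4 P4 untreated
  -> R1 @ bar 4 tick 0 v(0, 2): A3/E4 P5 -> G3/D4 P5 similar
  -> R3 @ bar 4 tick 0 v(1, 2): F4 above D4
  -> R4 @ bar 4 tick 0 v(0, 1): G3/F4 m7 untreated
  -> R3 @ bar 4 tick 1 v(1, 2): F4 above D4
  -> R3 @ bar 4 tick 2 v(1, 2): F4 above D4
  -> R3 @ bar 4 tick 3 v(1, 2): F4 above D4
  -> R2 @ bar 5 tick 0 v(0, 2): G3/D4 P5 -> B3/B4 P8 similar
  -> R8 @ bar 5 tick 0 v(0, 2): penult P8 not 3rd/6th
  -> R6 @ bar 6 tick 3 v(0, 2): closes on m3

(0, 0, R5, (0, 2))
(1, 0, R2, (0, 2))
(1, 0, R3, (1, 2))
(1, 0, R7, (2,))
(1, 1, R3, (1, 2))
(1, 2, R3, (1, 2))
(1, 3, R3, (1, 2))
(2, 0, R2, (1, 2))
(3, 0, R4, (0, 1))
(4, 0, R1, (0, 2))
(4, 0, R3, (1, 2))
(4, 0, R4, (0, 1))
(4, 1, R3, (1, 2))
(4, 2, R3, (1, 2))
(4, 3, R3, (1, 2))
(5, 0, R2, (0, 2))
(5, 0, R8, (0, 2))
(6, 3, R6, (0, 2))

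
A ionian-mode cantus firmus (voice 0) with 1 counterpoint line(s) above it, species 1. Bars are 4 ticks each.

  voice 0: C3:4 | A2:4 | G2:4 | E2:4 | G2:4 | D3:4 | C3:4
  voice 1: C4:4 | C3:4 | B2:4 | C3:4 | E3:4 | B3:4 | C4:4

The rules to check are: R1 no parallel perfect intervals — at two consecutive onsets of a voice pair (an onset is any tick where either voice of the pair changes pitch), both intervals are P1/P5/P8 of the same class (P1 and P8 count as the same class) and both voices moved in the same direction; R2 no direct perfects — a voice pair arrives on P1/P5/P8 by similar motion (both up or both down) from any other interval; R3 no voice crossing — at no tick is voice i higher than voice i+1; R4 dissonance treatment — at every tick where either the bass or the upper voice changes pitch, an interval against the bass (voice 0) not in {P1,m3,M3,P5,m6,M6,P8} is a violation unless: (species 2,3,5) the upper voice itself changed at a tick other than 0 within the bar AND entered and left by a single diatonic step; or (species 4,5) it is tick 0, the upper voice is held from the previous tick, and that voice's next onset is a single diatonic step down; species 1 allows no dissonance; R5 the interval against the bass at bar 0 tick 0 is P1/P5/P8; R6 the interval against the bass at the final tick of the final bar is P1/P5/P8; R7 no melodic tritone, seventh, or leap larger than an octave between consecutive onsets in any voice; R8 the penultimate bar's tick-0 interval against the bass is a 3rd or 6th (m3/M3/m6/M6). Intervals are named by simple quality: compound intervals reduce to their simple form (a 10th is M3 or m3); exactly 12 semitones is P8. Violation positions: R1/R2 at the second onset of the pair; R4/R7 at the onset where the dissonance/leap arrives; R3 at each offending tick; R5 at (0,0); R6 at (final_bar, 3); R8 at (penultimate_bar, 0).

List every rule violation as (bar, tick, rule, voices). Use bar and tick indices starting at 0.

No violations across 7 bars (C3..C3 vs C4..C4).

bar 0: v0=C3 v1=C4 downbeat P8
bar 1: v0=A2 v1=C3 downbeat m3
bar 2: v0=G2 v1=B2 downbeat M3
bar 3: v0=E2 v1=C3 downbeat m6
bar 4: v0=G2 v1=E3 downbeat M6
bar 5: v0=D3 v1=B3 downbeat M6
bar 6: v0=C3 v1=C4 downbeat P8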